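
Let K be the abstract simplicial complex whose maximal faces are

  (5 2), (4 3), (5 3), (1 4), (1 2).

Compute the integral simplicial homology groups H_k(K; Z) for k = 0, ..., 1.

H_0 ≅ Z,  H_1 ≅ Z.

Order the vertices as 1 < 2 < 3 < 4 < 5. Listing each simplex with vertices in this order, K has dimension 1 with simplices:

  0-simplices (5): [1], [2], [3], [4], [5]
  1-simplices (5): [1,2], [1,4], [2,5], [3,4], [3,5]

Hence C_0 ≅ Z^5, C_1 ≅ Z^5.

∂_1: C_1 → C_0 maps an edge to its endpoints' difference, ∂[p,q] = q − p.
As a 5×5 matrix over Z this has rank 4, with invariant factors (1,1,1,1).

From H_k ≅ ker(∂_k) / im(∂_{k+1}) we obtain:

  H_0: rank C_0 − rank ∂_1 = 5 − 4 = 1, and the invariant factors of ∂_1 are all 1, so H_0 = Z.
  H_1: rank ker ∂_1 − rank ∂_2 = (5 − 4) − 0 = 1, and there is no ∂_2, so H_1 = Z.

As a check, the Euler characteristic is 5 − 5 = 0, which agrees with 1 − 1 = 0.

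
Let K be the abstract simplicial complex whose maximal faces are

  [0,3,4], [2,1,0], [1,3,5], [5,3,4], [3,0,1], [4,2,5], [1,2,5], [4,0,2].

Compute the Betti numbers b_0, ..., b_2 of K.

Order the vertices as 0 < 1 < 2 < 3 < 4 < 5. Listing each simplex with vertices in this order, K has dimension 2 with simplices:

  0-simplices (6): [0], [1], [2], [3], [4], [5]
  1-simplices (12): [0,1], [0,2], [0,3], [0,4], [1,2], [1,3], [1,5], [2,4], [2,5], [3,4], [3,5], [4,5]
  2-simplices (8): [0,1,2], [0,1,3], [0,2,4], [0,3,4], [1,2,5], [1,3,5], [2,4,5], [3,4,5]

Hence C_0 ≅ Z^6, C_1 ≅ Z^12, C_2 ≅ Z^8.

∂_1: C_1 → C_0 sends each edge [p,q] (with p < q) to q − p. For instance
  ∂[0,3] = [3] − [0].
As a 6×12 matrix over Z this has rank 5, with invariant factors (1,1,1,1,1).

The boundary map ∂_2: C_2 → C_1 acts by ∂[p,q,r] = [q,r] − [p,r] + [p,q]. For instance
  ∂[1,3,5] = [3,5] − [1,5] + [1,3],
  ∂[0,1,2] = [1,2] − [0,2] + [0,1].
The 12×8 boundary matrix has rank 7 and Smith normal form diag(1,1,1,1,1,1,1).

Reading off H_k = ker ∂_k / im ∂_{k+1}:

  H_0: rank C_0 − rank ∂_1 = 6 − 5 = 1, and the invariant factors of ∂_1 are all 1, so H_0 = Z.
  H_1: rank ker ∂_1 − rank ∂_2 = (12 − 5) − 7 = 0, and the invariant factors of ∂_2 are all 1, so H_1 = 0.
  H_2: rank ker ∂_2 − rank ∂_3 = (8 − 7) − 0 = 1, and there is no ∂_3, so H_2 = Z.

As a check, the Euler characteristic is 6 − 12 + 8 = 2, which agrees with 1 − 0 + 1 = 2.

Hence the Betti numbers are b_0 = 1, b_1 = 0, b_2 = 1.

b_0 = 1, b_1 = 0, b_2 = 1.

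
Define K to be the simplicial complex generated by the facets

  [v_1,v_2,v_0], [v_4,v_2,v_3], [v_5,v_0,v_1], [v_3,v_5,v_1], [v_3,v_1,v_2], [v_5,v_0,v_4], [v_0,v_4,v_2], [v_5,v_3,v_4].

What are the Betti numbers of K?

b_0 = 1, b_1 = 0, b_2 = 1.

Fix the vertex order v_0 < v_1 < v_2 < v_3 < v_4 < v_5 and write every simplex with vertices in increasing order. Then dim K = 2 and the simplices of K are:

  0-simplices (6): [v_0], [v_1], [v_2], [v_3], [v_4], [v_5]
  1-simplices (12): [v_0,v_1], [v_0,v_2], [v_0,v_4], [v_0,v_5], [v_1,v_2], [v_1,v_3], [v_1,v_5], [v_2,v_3], [v_2,v_4], [v_3,v_4], [v_3,v_5], [v_4,v_5]
  2-simplices (8): [v_0,v_1,v_2], [v_0,v_1,v_5], [v_0,v_2,v_4], [v_0,v_4,v_5], [v_1,v_2,v_3], [v_1,v_3,v_5], [v_2,v_3,v_4], [v_3,v_4,v_5]

so the chain groups are C_0 ≅ Z^6, C_1 ≅ Z^12, C_2 ≅ Z^8.

∂_1: C_1 → C_0 maps an edge to its endpoints' difference, ∂[p,q] = q − p. For instance
  ∂[v_3,v_4] = [v_4] − [v_3].
This gives a 6×12 integer matrix of rank 5; reducing to Smith normal form yields diagonal entries (1,1,1,1,1).

Boundary ∂_2: C_2 → C_1 acts by ∂[p,q,r] = [q,r] − [p,r] + [p,q]. For instance
  ∂[v_1,v_2,v_3] = [v_2,v_3] − [v_1,v_3] + [v_1,v_2],
  ∂[v_3,v_4,v_5] = [v_4,v_5] − [v_3,v_5] + [v_3,v_4].
The 12×8 boundary matrix has rank 7 and Smith normal form diag(1,1,1,1,1,1,1).

Computing H_k = (kernel of ∂_k) / (image of ∂_{k+1}):

  H_0: rank C_0 − rank ∂_1 = 6 − 5 = 1, and the invariant factors of ∂_1 are all 1, so H_0 ≅ Z.
  H_1: rank ker ∂_1 − rank ∂_2 = (12 − 5) − 7 = 0, and the invariant factors of ∂_2 are all 1, so H_1 ≅ 0.
  H_2: rank ker ∂_2 − rank ∂_3 = (8 − 7) − 0 = 1, and there is no ∂_3, so H_2 ≅ Z.

Hence the Betti numbers are b_0 = 1, b_1 = 0, b_2 = 1.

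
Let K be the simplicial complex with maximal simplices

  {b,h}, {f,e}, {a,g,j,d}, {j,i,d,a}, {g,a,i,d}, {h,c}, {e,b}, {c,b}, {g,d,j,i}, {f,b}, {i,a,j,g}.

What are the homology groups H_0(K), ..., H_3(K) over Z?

Order the vertices as a < b < c < d < e < f < g < h < i < j. Listing each simplex with vertices in this order, K has dimension 3 with simplices:

  0-simplices (10): a, b, c, d, e, f, g, h, i, j
  1-simplices (16): ad, ag, ai, aj, bc, be, bf, bh, ch, dg, di, dj, ef, gi, gj, ij
  2-simplices (10): adg, adi, adj, agi, agj, aij, dgi, dgj, dij, gij
  3-simplices (5): adgi, adgj, adij, agij, dgij

so the chain groups are C_0 ≅ Z^10, C_1 ≅ Z^16, C_2 ≅ Z^10, C_3 ≅ Z^5.

Boundary ∂_1: C_1 → C_0 sends each edge [p,q] (with p < q) to q − p.
This gives a 10×16 integer matrix of rank 8; reducing to Smith normal form yields diagonal entries (1,1,1,1,1,1,1,1).

Boundary ∂_2: C_2 → C_1 maps a triangle to the signed sum of its edges. For instance
  ∂adi = di − ai + ad,
  ∂dgi = gi − di + dg.
This gives a 16×10 integer matrix of rank 6; reducing to Smith normal form yields diagonal entries (1,1,1,1,1,1).

The boundary map ∂_3: C_3 → C_2 sends each 3-simplex σ to the alternating sum Σ_i (−1)^i (σ with its i-th vertex removed). For instance
  ∂adij = dij − aij + adj − adi,
  ∂adgi = dgi − agi + adi − adg.
As a 10×5 matrix over Z this has rank 4, with invariant factors (1,1,1,1).

From H_k ≅ ker(∂_k) / im(∂_{k+1}) we obtain:

  H_0: rank C_0 − rank ∂_1 = 10 − 8 = 2, and the invariant factors of ∂_1 are all 1, so H_0 ≅ Z^2.
  H_1: rank ker ∂_1 − rank ∂_2 = (16 − 8) − 6 = 2, and the invariant factors of ∂_2 are all 1, so H_1 ≅ Z^2.
  H_2: rank ker ∂_2 − rank ∂_3 = (10 − 6) − 4 = 0, and the invariant factors of ∂_3 are all 1, so H_2 ≅ 0.
  H_3: rank ker ∂_3 − rank ∂_4 = (5 − 4) − 0 = 1, and there is no ∂_4, so H_3 ≅ Z.

(K is a triangulation of the disjoint union of a wedge of 2 circles and the 3-sphere S^3.)

H_0 ≅ Z^2,  H_1 ≅ Z^2,  H_2 = 0,  H_3 ≅ Z.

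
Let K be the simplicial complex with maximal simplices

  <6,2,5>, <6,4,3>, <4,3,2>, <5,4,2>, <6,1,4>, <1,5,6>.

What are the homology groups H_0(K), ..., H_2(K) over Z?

We work with the vertex ordering 1 < 2 < 3 < 4 < 5 < 6. The simplices of K, each written with vertices in increasing order, are:

  0-simplices (6): [1], [2], [3], [4], [5], [6]
  1-simplices (12): [1,4], [1,5], [1,6], [2,3], [2,4], [2,5], [2,6], [3,4], [3,6], [4,5], [4,6], [5,6]
  2-simplices (6): [1,4,6], [1,5,6], [2,3,4], [2,4,5], [2,5,6], [3,4,6]

so the chain groups are C_0 ≅ Z^6, C_1 ≅ Z^12, C_2 ≅ Z^6.

∂_1: C_1 → C_0 is given by ∂[p,q] = [q] − [p]. For instance
  ∂[1,5] = [5] − [1].
As a 6×12 matrix over Z this has rank 5, with invariant factors (1,1,1,1,1).

Boundary ∂_2: C_2 → C_1 maps a triangle to the signed sum of its edges. For instance
  ∂[1,5,6] = [5,6] − [1,6] + [1,5],
  ∂[1,4,6] = [4,6] − [1,6] + [1,4].
The 12×6 boundary matrix has rank 6 and Smith normal form diag(1,1,1,1,1,1).

From H_k ≅ ker(∂_k) / im(∂_{k+1}) we obtain:

  H_0: rank C_0 − rank ∂_1 = 6 − 5 = 1, and the invariant factors of ∂_1 are all 1, so H_0 ≅ Z.
  H_1: rank ker ∂_1 − rank ∂_2 = (12 − 5) − 6 = 1, and the invariant factors of ∂_2 are all 1, so H_1 ≅ Z.
  H_2: rank ker ∂_2 − rank ∂_3 = (6 − 6) − 0 = 0, and there is no ∂_3, so H_2 ≅ 0.

(K is a triangulation of the cylinder S^1 x I.)

H_0 = Z,  H_1 = Z,  H_2 = 0.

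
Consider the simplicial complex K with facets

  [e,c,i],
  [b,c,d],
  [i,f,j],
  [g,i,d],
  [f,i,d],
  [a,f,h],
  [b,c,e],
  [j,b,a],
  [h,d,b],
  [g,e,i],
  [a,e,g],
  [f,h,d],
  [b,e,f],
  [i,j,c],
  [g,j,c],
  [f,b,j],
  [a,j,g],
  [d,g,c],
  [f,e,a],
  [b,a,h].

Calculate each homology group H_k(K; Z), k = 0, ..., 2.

H_0 ≅ Z,  H_1 ≅ Z ⊕ Z_2,  H_2 = 0.

We work with the vertex ordering a < b < c < d < e < f < g < h < i < j. The simplices of K, each written with vertices in increasing order, are:

  0-simplices (10): a, b, c, d, e, f, g, h, i, j
  1-simplices (30): ab, ae, af, ag, ah, aj, bc, bd, be, bf, bh, bj, cd, ce, cg, ci, cj, df, dg, dh, di, ef, eg, ei, fh, fi, fj, gi, gj, ij
  2-simplices (20): abh, abj, aef, aeg, afh, agj, bcd, bce, bdh, bef, bfj, cdg, cei, cgj, cij, dfh, dfi, dgi, egi, fij

giving chain groups C_0 ≅ Z^10, C_1 ≅ Z^30, C_2 ≅ Z^20.

Boundary ∂_1: C_1 → C_0 maps an edge to its endpoints' difference, ∂[p,q] = q − p. For instance
  ∂cd = d − c.
As a 10×30 matrix over Z this has rank 9, with invariant factors (1,1,1,1,1,1,1,1,1).

Boundary ∂_2: C_2 → C_1 maps a triangle to the signed sum of its edges. For instance
  ∂cei = ei − ci + ce,
  ∂aef = ef − af + ae.
As a 30×20 matrix over Z this has rank 20, with invariant factors (1,1,1,1,1,1,1,1,1,1,1,1,1,1,1,1,1,1,1,2).

Reading off H_k = ker ∂_k / im ∂_{k+1}:

  H_0: rank C_0 − rank ∂_1 = 10 − 9 = 1, and the invariant factors of ∂_1 are all 1, so H_0 ≅ Z.
  H_1: rank ker ∂_1 − rank ∂_2 = (30 − 9) − 20 = 1, and ∂_2 has invariant factor 2 > 1, so H_1 ≅ Z ⊕ Z_2.
  H_2: rank ker ∂_2 − rank ∂_3 = (20 − 20) − 0 = 0, and there is no ∂_3, so H_2 ≅ 0.

(K is a triangulation of the Klein bottle.)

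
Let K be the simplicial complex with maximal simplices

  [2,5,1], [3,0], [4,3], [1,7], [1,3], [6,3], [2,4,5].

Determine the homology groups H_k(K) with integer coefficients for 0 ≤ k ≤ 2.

H_0 ≅ Z,  H_1 ≅ Z,  H_2 = 0.

Take the total order 0 < 1 < 2 < 3 < 4 < 5 < 6 < 7 on the vertex set. Then K (dimension 2) consists of the simplices:

  0-simplices (8): [0], [1], [2], [3], [4], [5], [6], [7]
  1-simplices (10): [0,3], [1,2], [1,3], [1,5], [1,7], [2,4], [2,5], [3,4], [3,6], [4,5]
  2-simplices (2): [1,2,5], [2,4,5]

giving chain groups C_0 ≅ Z^8, C_1 ≅ Z^10, C_2 ≅ Z^2.

∂_1: C_1 → C_0 is given by ∂[p,q] = [q] − [p].
As a 8×10 matrix over Z this has rank 7, with invariant factors (1,1,1,1,1,1,1).

Boundary ∂_2: C_2 → C_1 acts by ∂[p,q,r] = [q,r] − [p,r] + [p,q]. For instance
  ∂[1,2,5] = [2,5] − [1,5] + [1,2],
  ∂[2,4,5] = [4,5] − [2,5] + [2,4].
The resulting 10×2 matrix has rank 2, and its Smith normal form has invariant factors (1,1).

Reading off H_k = ker ∂_k / im ∂_{k+1}:

  H_0: rank C_0 − rank ∂_1 = 8 − 7 = 1, and the invariant factors of ∂_1 are all 1, so H_0 = Z.
  H_1: rank ker ∂_1 − rank ∂_2 = (10 − 7) − 2 = 1, and the invariant factors of ∂_2 are all 1, so H_1 = Z.
  H_2: rank ker ∂_2 − rank ∂_3 = (2 − 2) − 0 = 0, and there is no ∂_3, so H_2 = 0.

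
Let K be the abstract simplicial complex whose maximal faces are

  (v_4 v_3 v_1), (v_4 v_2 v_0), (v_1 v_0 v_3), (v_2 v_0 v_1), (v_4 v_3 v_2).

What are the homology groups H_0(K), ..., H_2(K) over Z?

We work with the vertex ordering v_0 < v_1 < v_2 < v_3 < v_4. The simplices of K, each written with vertices in increasing order, are:

  0-simplices (5): [v_0], [v_1], [v_2], [v_3], [v_4]
  1-simplices (10): [v_0,v_1], [v_0,v_2], [v_0,v_3], [v_0,v_4], [v_1,v_2], [v_1,v_3], [v_1,v_4], [v_2,v_3], [v_2,v_4], [v_3,v_4]
  2-simplices (5): [v_0,v_1,v_2], [v_0,v_1,v_3], [v_0,v_2,v_4], [v_1,v_3,v_4], [v_2,v_3,v_4]

so the chain groups are C_0 ≅ Z^5, C_1 ≅ Z^10, C_2 ≅ Z^5.

The boundary map ∂_1: C_1 → C_0 sends each edge [p,q] (with p < q) to q − p. For instance
  ∂[v_0,v_2] = [v_2] − [v_0].
The resulting 5×10 matrix has rank 4, and its Smith normal form has invariant factors (1,1,1,1).

Boundary ∂_2: C_2 → C_1 maps a triangle to the signed sum of its edges. For instance
  ∂[v_0,v_1,v_2] = [v_1,v_2] − [v_0,v_2] + [v_0,v_1],
  ∂[v_0,v_2,v_4] = [v_2,v_4] − [v_0,v_4] + [v_0,v_2].
As a 10×5 matrix over Z this has rank 5, with invariant factors (1,1,1,1,1).

Computing H_k = (kernel of ∂_k) / (image of ∂_{k+1}):

  H_0: rank C_0 − rank ∂_1 = 5 − 4 = 1, and the invariant factors of ∂_1 are all 1, so H_0 ≅ Z.
  H_1: rank ker ∂_1 − rank ∂_2 = (10 − 4) − 5 = 1, and the invariant factors of ∂_2 are all 1, so H_1 ≅ Z.
  H_2: rank ker ∂_2 − rank ∂_3 = (5 − 5) − 0 = 0, and there is no ∂_3, so H_2 ≅ 0.

H_0 ≅ Z,  H_1 ≅ Z,  H_2 = 0.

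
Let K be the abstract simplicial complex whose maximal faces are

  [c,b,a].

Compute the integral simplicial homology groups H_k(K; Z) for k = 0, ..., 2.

H_0 = Z,  H_1 = 0,  H_2 = 0.

Order the vertices as a < b < c. Listing each simplex with vertices in this order, K has dimension 2 with simplices:

  0-simplices (3): a, b, c
  1-simplices (3): ab, ac, bc
  2-simplices (1): abc

so the chain groups are C_0 ≅ Z^3, C_1 ≅ Z^3, C_2 ≅ Z^1.

Boundary ∂_1: C_1 → C_0 maps an edge to its endpoints' difference, ∂[p,q] = q − p. For instance
  ∂ac = c − a.
The resulting 3×3 matrix has rank 2, and its Smith normal form has invariant factors (1,1).

∂_2: C_2 → C_1 sends each 2-simplex [p,q,r] to [q,r] − [p,r] + [p,q]. For instance
  ∂abc = bc − ac + ab.
The 3×1 boundary matrix has rank 1 and Smith normal form diag(1).

Computing H_k = (kernel of ∂_k) / (image of ∂_{k+1}):

  H_0: rank C_0 − rank ∂_1 = 3 − 2 = 1, and the invariant factors of ∂_1 are all 1, so H_0 = Z.
  H_1: rank ker ∂_1 − rank ∂_2 = (3 − 2) − 1 = 0, and the invariant factors of ∂_2 are all 1, so H_1 = 0.
  H_2: rank ker ∂_2 − rank ∂_3 = (1 − 1) − 0 = 0, and there is no ∂_3, so H_2 = 0.

As a check, the Euler characteristic is 3 − 3 + 1 = 1, which agrees with 1 − 0 + 0 = 1.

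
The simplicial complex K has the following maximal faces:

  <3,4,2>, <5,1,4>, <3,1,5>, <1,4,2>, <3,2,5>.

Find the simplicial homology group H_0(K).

H_0 = Z.

We work with the vertex ordering 1 < 2 < 3 < 4 < 5. The simplices of K, each written with vertices in increasing order, are:

  0-simplices (5): [1], [2], [3], [4], [5]
  1-simplices (10): [1,2], [1,3], [1,4], [1,5], [2,3], [2,4], [2,5], [3,4], [3,5], [4,5]
  2-simplices (5): [1,2,4], [1,3,5], [1,4,5], [2,3,4], [2,3,5]

Hence C_0 ≅ Z^5, C_1 ≅ Z^10, C_2 ≅ Z^5.

∂_1: C_1 → C_0 is given by ∂[p,q] = [q] − [p].
As a 5×10 matrix over Z this has rank 4, with invariant factors (1,1,1,1).

Boundary ∂_2: C_2 → C_1 sends each 2-simplex [p,q,r] to [q,r] − [p,r] + [p,q]. For instance
  ∂[1,4,5] = [4,5] − [1,5] + [1,4],
  ∂[1,3,5] = [3,5] − [1,5] + [1,3].
As a 10×5 matrix over Z this has rank 5, with invariant factors (1,1,1,1,1).

Reading off H_k = ker ∂_k / im ∂_{k+1}:

  H_0: rank C_0 − rank ∂_1 = 5 − 4 = 1, and the invariant factors of ∂_1 are all 1, so H_0 = Z.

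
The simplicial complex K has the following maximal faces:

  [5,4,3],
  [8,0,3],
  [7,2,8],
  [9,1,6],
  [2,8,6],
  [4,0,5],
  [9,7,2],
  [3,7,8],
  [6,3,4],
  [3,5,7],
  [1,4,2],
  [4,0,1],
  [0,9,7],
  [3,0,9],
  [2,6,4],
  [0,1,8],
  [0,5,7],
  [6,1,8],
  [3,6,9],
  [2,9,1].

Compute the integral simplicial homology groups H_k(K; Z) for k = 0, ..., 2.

H_0 = Z,  H_1 = Z ⊕ Z/2Z,  H_2 = 0.

Take the total order 0 < 1 < 2 < 3 < 4 < 5 < 6 < 7 < 8 < 9 on the vertex set. Then K (dimension 2) consists of the simplices:

  0-simplices (10): [0], [1], [2], [3], [4], [5], [6], [7], [8], [9]
  1-simplices (30): (30 of them)
  2-simplices (20): (20 of them)

giving chain groups C_0 ≅ Z^10, C_1 ≅ Z^30, C_2 ≅ Z^20.

Boundary ∂_1: C_1 → C_0 is given by ∂[p,q] = [q] − [p]. For instance
  ∂[1,2] = [2] − [1].
This gives a 10×30 integer matrix of rank 9; reducing to Smith normal form yields diagonal entries (1,1,1,1,1,1,1,1,1).

∂_2: C_2 → C_1 acts by ∂[p,q,r] = [q,r] − [p,r] + [p,q]. For instance
  ∂[1,6,9] = [6,9] − [1,9] + [1,6],
  ∂[0,3,9] = [3,9] − [0,9] + [0,3].
The 30×20 boundary matrix has rank 20 and Smith normal form diag(1,1,1,1,1,1,1,1,1,1,1,1,1,1,1,1,1,1,1,2).

Computing H_k = (kernel of ∂_k) / (image of ∂_{k+1}):

  H_0: rank C_0 − rank ∂_1 = 10 − 9 = 1, and the invariant factors of ∂_1 are all 1, so H_0 ≅ Z.
  H_1: rank ker ∂_1 − rank ∂_2 = (30 − 9) − 20 = 1, and ∂_2 has invariant factor 2 > 1, so H_1 ≅ Z ⊕ Z/2Z.
  H_2: rank ker ∂_2 − rank ∂_3 = (20 − 20) − 0 = 0, and there is no ∂_3, so H_2 ≅ 0.

As a check, the Euler characteristic is 10 − 30 + 20 = 0, which agrees with 1 − 1 + 0 = 0.
(K is a triangulation of the Klein bottle.)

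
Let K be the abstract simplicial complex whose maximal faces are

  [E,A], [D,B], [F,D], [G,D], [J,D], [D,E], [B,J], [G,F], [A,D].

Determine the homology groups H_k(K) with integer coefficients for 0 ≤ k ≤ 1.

H_0 = Z,  H_1 = Z^3.

Order the vertices as A < B < D < E < F < G < J. Listing each simplex with vertices in this order, K has dimension 1 with simplices:

  0-simplices (7): A, B, D, E, F, G, J
  1-simplices (9): AD, AE, BD, BJ, DE, DF, DG, DJ, FG

Hence C_0 ≅ Z^7, C_1 ≅ Z^9.

Boundary ∂_1: C_1 → C_0 is given by ∂[p,q] = [q] − [p]. For instance
  ∂DF = F − D.
The resulting 7×9 matrix has rank 6, and its Smith normal form has invariant factors (1,1,1,1,1,1).

Computing H_k = (kernel of ∂_k) / (image of ∂_{k+1}):

  H_0: rank C_0 − rank ∂_1 = 7 − 6 = 1, and the invariant factors of ∂_1 are all 1, so H_0 ≅ Z.
  H_1: rank ker ∂_1 − rank ∂_2 = (9 − 6) − 0 = 3, and there is no ∂_2, so H_1 ≅ Z^3.

As a check, the Euler characteristic is 7 − 9 = -2, which agrees with 1 − 3 = -2.
(K is a triangulation of a wedge of 3 circles.)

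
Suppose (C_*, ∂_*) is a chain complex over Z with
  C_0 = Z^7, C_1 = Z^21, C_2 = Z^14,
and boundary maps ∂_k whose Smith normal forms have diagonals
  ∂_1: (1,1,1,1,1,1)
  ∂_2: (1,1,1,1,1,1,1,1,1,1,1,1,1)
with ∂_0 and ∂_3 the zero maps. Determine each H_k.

H_0 = Z,  H_1 = Z^2,  H_2 = Z.

H_0: b_0 = 7 − 0 − 6 = 1; torsion from ∂_1 factors > 1: none. So H_0 = Z.
H_1: b_1 = 21 − 6 − 13 = 2; torsion from ∂_2 factors > 1: none. So H_1 = Z^2.
H_2: b_2 = 14 − 13 − 0 = 1; torsion from ∂_3 factors > 1: none. So H_2 = Z.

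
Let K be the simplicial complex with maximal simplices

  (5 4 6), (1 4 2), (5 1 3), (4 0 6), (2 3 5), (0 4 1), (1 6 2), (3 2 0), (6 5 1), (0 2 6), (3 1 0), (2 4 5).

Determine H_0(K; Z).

H_0 ≅ Z.

Fix the vertex order 0 < 1 < 2 < 3 < 4 < 5 < 6 and write every simplex with vertices in increasing order. Then dim K = 2 and the simplices of K are:

  0-simplices (7): [0], [1], [2], [3], [4], [5], [6]
  1-simplices (18): [0,1], [0,2], [0,3], [0,4], [0,6], [1,2], [1,3], [1,4], [1,5], [1,6], [2,3], [2,4], [2,5], [2,6], [3,5], [4,5], [4,6], [5,6]
  2-simplices (12): [0,1,3], [0,1,4], [0,2,3], [0,2,6], [0,4,6], [1,2,4], [1,2,6], [1,3,5], [1,5,6], [2,3,5], [2,4,5], [4,5,6]

giving chain groups C_0 ≅ Z^7, C_1 ≅ Z^18, C_2 ≅ Z^12.

∂_1: C_1 → C_0 sends each edge [p,q] (with p < q) to q − p. For instance
  ∂[0,4] = [4] − [0].
The 7×18 boundary matrix has rank 6 and Smith normal form diag(1,1,1,1,1,1).

∂_2: C_2 → C_1 maps a triangle to the signed sum of its edges. For instance
  ∂[1,2,6] = [2,6] − [1,6] + [1,2],
  ∂[4,5,6] = [5,6] − [4,6] + [4,5].
As a 18×12 matrix over Z this has rank 12, with invariant factors (1,1,1,1,1,1,1,1,1,1,1,2).

From H_k ≅ ker(∂_k) / im(∂_{k+1}) we obtain:

  H_0: rank C_0 − rank ∂_1 = 7 − 6 = 1, and the invariant factors of ∂_1 are all 1, so H_0 ≅ Z.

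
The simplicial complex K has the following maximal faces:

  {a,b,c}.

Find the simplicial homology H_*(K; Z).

We work with the vertex ordering a < b < c. The simplices of K, each written with vertices in increasing order, are:

  0-simplices (3): a, b, c
  1-simplices (3): ab, ac, bc
  2-simplices (1): abc

Hence C_0 ≅ Z^3, C_1 ≅ Z^3, C_2 ≅ Z^1.

Boundary ∂_1: C_1 → C_0 sends each edge [p,q] (with p < q) to q − p.
The 3×3 boundary matrix has rank 2 and Smith normal form diag(1,1).

∂_2: C_2 → C_1 maps a triangle to the signed sum of its edges. For instance
  ∂abc = bc − ac + ab.
The 3×1 boundary matrix has rank 1 and Smith normal form diag(1).

Computing H_k = (kernel of ∂_k) / (image of ∂_{k+1}):

  H_0: rank C_0 − rank ∂_1 = 3 − 2 = 1, and the invariant factors of ∂_1 are all 1, so H_0 = Z.
  H_1: rank ker ∂_1 − rank ∂_2 = (3 − 2) − 1 = 0, and the invariant factors of ∂_2 are all 1, so H_1 = 0.
  H_2: rank ker ∂_2 − rank ∂_3 = (1 − 1) − 0 = 0, and there is no ∂_3, so H_2 = 0.

(K is a triangulation of the 2-simplex.)

H_0 = Z,  H_1 = 0,  H_2 = 0.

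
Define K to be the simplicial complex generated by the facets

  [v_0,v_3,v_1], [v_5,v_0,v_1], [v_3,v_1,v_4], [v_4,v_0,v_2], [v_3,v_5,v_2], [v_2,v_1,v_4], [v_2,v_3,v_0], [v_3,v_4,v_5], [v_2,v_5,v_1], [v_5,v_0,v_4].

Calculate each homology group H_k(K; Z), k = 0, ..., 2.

H_0 ≅ Z,  H_1 ≅ Z/2Z,  H_2 = 0.

K has 6 vertices, 15 edges, 10 triangles.
rank ∂_0 = 0, rank ∂_1 = 5 ⇒ b_0 = 6 − 0 − 5 = 1; all invariant factors of ∂_1 are 1 so no torsion. So H_0 = Z.
rank ∂_1 = 5, rank ∂_2 = 10 ⇒ b_1 = 15 − 5 − 10 = 0; ∂_2 has invariant factor(s) [2] giving torsion. So H_1 = Z/2Z.
rank ∂_2 = 10, rank ∂_3 = 0 ⇒ b_2 = 10 − 10 − 0 = 0. So H_2 = 0.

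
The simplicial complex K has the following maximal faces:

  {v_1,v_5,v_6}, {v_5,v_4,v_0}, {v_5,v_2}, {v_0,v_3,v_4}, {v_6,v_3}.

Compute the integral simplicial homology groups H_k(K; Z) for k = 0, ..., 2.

H_0 = Z,  H_1 = Z,  H_2 = 0.

Order the vertices as v_0 < v_1 < v_2 < v_3 < v_4 < v_5 < v_6. Listing each simplex with vertices in this order, K has dimension 2 with simplices:

  0-simplices (7): [v_0], [v_1], [v_2], [v_3], [v_4], [v_5], [v_6]
  1-simplices (10): [v_0,v_3], [v_0,v_4], [v_0,v_5], [v_1,v_5], [v_1,v_6], [v_2,v_5], [v_3,v_4], [v_3,v_6], [v_4,v_5], [v_5,v_6]
  2-simplices (3): [v_0,v_3,v_4], [v_0,v_4,v_5], [v_1,v_5,v_6]

Hence C_0 ≅ Z^7, C_1 ≅ Z^10, C_2 ≅ Z^3.

The boundary map ∂_1: C_1 → C_0 is given by ∂[p,q] = [q] − [p]. For instance
  ∂[v_1,v_5] = [v_5] − [v_1].
As a 7×10 matrix over Z this has rank 6, with invariant factors (1,1,1,1,1,1).

∂_2: C_2 → C_1 acts by ∂[p,q,r] = [q,r] − [p,r] + [p,q]. For instance
  ∂[v_0,v_4,v_5] = [v_4,v_5] − [v_0,v_5] + [v_0,v_4],
  ∂[v_1,v_5,v_6] = [v_5,v_6] − [v_1,v_6] + [v_1,v_5].
The 10×3 boundary matrix has rank 3 and Smith normal form diag(1,1,1).

Reading off H_k = ker ∂_k / im ∂_{k+1}:

  H_0: rank C_0 − rank ∂_1 = 7 − 6 = 1, and the invariant factors of ∂_1 are all 1, so H_0 = Z.
  H_1: rank ker ∂_1 − rank ∂_2 = (10 − 6) − 3 = 1, and the invariant factors of ∂_2 are all 1, so H_1 = Z.
  H_2: rank ker ∂_2 − rank ∂_3 = (3 − 3) − 0 = 0, and there is no ∂_3, so H_2 = 0.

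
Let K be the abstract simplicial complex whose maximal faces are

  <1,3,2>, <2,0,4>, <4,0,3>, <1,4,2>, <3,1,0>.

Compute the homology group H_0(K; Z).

K has 5 vertices, 10 edges, 5 triangles.
rank ∂_0 = 0, rank ∂_1 = 4 ⇒ b_0 = 5 − 0 − 4 = 1; all invariant factors of ∂_1 are 1 so no torsion. So H_0 = Z.

H_0 ≅ Z.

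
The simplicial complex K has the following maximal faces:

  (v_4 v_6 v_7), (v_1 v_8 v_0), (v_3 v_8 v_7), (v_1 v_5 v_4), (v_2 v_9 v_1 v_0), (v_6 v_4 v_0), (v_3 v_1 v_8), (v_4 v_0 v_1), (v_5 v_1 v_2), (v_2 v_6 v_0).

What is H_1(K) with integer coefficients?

Order the vertices as v_0 < v_1 < v_2 < v_3 < v_4 < v_5 < v_6 < v_7 < v_8 < v_9. Listing each simplex with vertices in this order, K has dimension 3 with simplices:

  0-simplices (10): [v_0], [v_1], [v_2], [v_3], [v_4], [v_5], [v_6], [v_7], [v_8], [v_9]
  1-simplices (22): (22 of them)
  2-simplices (13): (13 of them)
  3-simplices (1): [v_0,v_1,v_2,v_9]

so the chain groups are C_0 ≅ Z^10, C_1 ≅ Z^22, C_2 ≅ Z^13, C_3 ≅ Z^1.

∂_1: C_1 → C_0 maps an edge to its endpoints' difference, ∂[p,q] = q − p. For instance
  ∂[v_0,v_2] = [v_2] − [v_0].
This gives a 10×22 integer matrix of rank 9; reducing to Smith normal form yields diagonal entries (1,1,1,1,1,1,1,1,1).

∂_2: C_2 → C_1 sends each 2-simplex [p,q,r] to [q,r] − [p,r] + [p,q]. For instance
  ∂[v_4,v_6,v_7] = [v_6,v_7] − [v_4,v_7] + [v_4,v_6],
  ∂[v_1,v_3,v_8] = [v_3,v_8] − [v_1,v_8] + [v_1,v_3].
The resulting 22×13 matrix has rank 12, and its Smith normal form has invariant factors (1,1,1,1,1,1,1,1,1,1,1,1).

The boundary map ∂_3: C_3 → C_2 sends each 3-simplex σ to the alternating sum Σ_i (−1)^i (σ with its i-th vertex removed). For instance
  ∂[v_0,v_1,v_2,v_9] = [v_1,v_2,v_9] − [v_0,v_2,v_9] + [v_0,v_1,v_9] − [v_0,v_1,v_2].
As a 13×1 matrix over Z this has rank 1, with invariant factors (1).

Now H_k = ker ∂_k / im ∂_{k+1}, so:

  H_1: rank ker ∂_1 − rank ∂_2 = (22 − 9) − 12 = 1, and the invariant factors of ∂_2 are all 1, so H_1 ≅ Z.

H_1 ≅ Z.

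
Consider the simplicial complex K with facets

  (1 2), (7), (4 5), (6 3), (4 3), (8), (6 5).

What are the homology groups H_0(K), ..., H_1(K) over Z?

H_0 ≅ Z^4,  H_1 ≅ Z.

K has 8 vertices, 5 edges.
rank ∂_0 = 0, rank ∂_1 = 4 ⇒ b_0 = 8 − 0 − 4 = 4; all invariant factors of ∂_1 are 1 so no torsion. So H_0 = Z^4.
rank ∂_1 = 4, rank ∂_2 = 0 ⇒ b_1 = 5 − 4 − 0 = 1. So H_1 = Z.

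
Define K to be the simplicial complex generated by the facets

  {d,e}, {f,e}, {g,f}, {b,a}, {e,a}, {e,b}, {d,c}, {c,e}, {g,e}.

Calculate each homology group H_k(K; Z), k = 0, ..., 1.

K has 7 vertices, 9 edges.
rank ∂_0 = 0, rank ∂_1 = 6 ⇒ b_0 = 7 − 0 − 6 = 1; all invariant factors of ∂_1 are 1 so no torsion. So H_0 ≅ Z.
rank ∂_1 = 6, rank ∂_2 = 0 ⇒ b_1 = 9 − 6 − 0 = 3. So H_1 ≅ Z^3.

H_0 = Z,  H_1 = Z^3.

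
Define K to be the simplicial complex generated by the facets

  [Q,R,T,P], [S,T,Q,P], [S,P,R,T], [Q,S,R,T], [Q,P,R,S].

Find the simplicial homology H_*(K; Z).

H_0 = Z,  H_1 = 0,  H_2 = 0,  H_3 = Z.

Fix the vertex order P < Q < R < S < T and write every simplex with vertices in increasing order. Then dim K = 3 and the simplices of K are:

  0-simplices (5): P, Q, R, S, T
  1-simplices (10): PQ, PR, PS, PT, QR, QS, QT, RS, RT, ST
  2-simplices (10): PQR, PQS, PQT, PRS, PRT, PST, QRS, QRT, QST, RST
  3-simplices (5): PQRS, PQRT, PQST, PRST, QRST

giving chain groups C_0 ≅ Z^5, C_1 ≅ Z^10, C_2 ≅ Z^10, C_3 ≅ Z^5.

∂_1: C_1 → C_0 is given by ∂[p,q] = [q] − [p]. For instance
  ∂PS = S − P.
This gives a 5×10 integer matrix of rank 4; reducing to Smith normal form yields diagonal entries (1,1,1,1).

The boundary map ∂_2: C_2 → C_1 sends each 2-simplex [p,q,r] to [q,r] − [p,r] + [p,q]. For instance
  ∂PQS = QS − PS + PQ,
  ∂QRS = RS − QS + QR.
This gives a 10×10 integer matrix of rank 6; reducing to Smith normal form yields diagonal entries (1,1,1,1,1,1).

∂_3: C_3 → C_2 sends each 3-simplex σ to the alternating sum Σ_i (−1)^i (σ with its i-th vertex removed). For instance
  ∂QRST = RST − QST + QRT − QRS,
  ∂PQST = QST − PST + PQT − PQS.
This gives a 10×5 integer matrix of rank 4; reducing to Smith normal form yields diagonal entries (1,1,1,1).

Computing H_k = (kernel of ∂_k) / (image of ∂_{k+1}):

  H_0: rank C_0 − rank ∂_1 = 5 − 4 = 1, and the invariant factors of ∂_1 are all 1, so H_0 = Z.
  H_1: rank ker ∂_1 − rank ∂_2 = (10 − 4) − 6 = 0, and the invariant factors of ∂_2 are all 1, so H_1 = 0.
  H_2: rank ker ∂_2 − rank ∂_3 = (10 − 6) − 4 = 0, and the invariant factors of ∂_3 are all 1, so H_2 = 0.
  H_3: rank ker ∂_3 − rank ∂_4 = (5 − 4) − 0 = 1, and there is no ∂_4, so H_3 = Z.

As a check, the Euler characteristic is 5 − 10 + 10 − 5 = 0, which agrees with 1 − 0 + 0 − 1 = 0.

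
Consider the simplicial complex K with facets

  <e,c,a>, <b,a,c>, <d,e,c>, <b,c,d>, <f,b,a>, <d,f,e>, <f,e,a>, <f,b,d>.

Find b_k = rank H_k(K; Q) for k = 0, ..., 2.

b_0 = 1, b_1 = 0, b_2 = 1.

Order the vertices as a < b < c < d < e < f. Listing each simplex with vertices in this order, K has dimension 2 with simplices:

  0-simplices (6): a, b, c, d, e, f
  1-simplices (12): ab, ac, ae, af, bc, bd, bf, cd, ce, de, df, ef
  2-simplices (8): abc, abf, ace, aef, bcd, bdf, cde, def

giving chain groups C_0 ≅ Z^6, C_1 ≅ Z^12, C_2 ≅ Z^8.

The boundary map ∂_1: C_1 → C_0 maps an edge to its endpoints' difference, ∂[p,q] = q − p. For instance
  ∂bd = d − b.
The 6×12 boundary matrix has rank 5 and Smith normal form diag(1,1,1,1,1).

Boundary ∂_2: C_2 → C_1 sends each 2-simplex [p,q,r] to [q,r] − [p,r] + [p,q]. For instance
  ∂ace = ce − ae + ac,
  ∂aef = ef − af + ae.
The resulting 12×8 matrix has rank 7, and its Smith normal form has invariant factors (1,1,1,1,1,1,1).

From H_k ≅ ker(∂_k) / im(∂_{k+1}) we obtain:

  H_0: rank C_0 − rank ∂_1 = 6 − 5 = 1, and the invariant factors of ∂_1 are all 1, so H_0 ≅ Z.
  H_1: rank ker ∂_1 − rank ∂_2 = (12 − 5) − 7 = 0, and the invariant factors of ∂_2 are all 1, so H_1 ≅ 0.
  H_2: rank ker ∂_2 − rank ∂_3 = (8 − 7) − 0 = 1, and there is no ∂_3, so H_2 ≅ Z.

Hence the Betti numbers are b_0 = 1, b_1 = 0, b_2 = 1.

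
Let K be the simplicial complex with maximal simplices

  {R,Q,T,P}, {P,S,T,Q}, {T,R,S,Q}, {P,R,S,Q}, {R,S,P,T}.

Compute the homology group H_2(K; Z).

H_2 ≅ 0.

Fix the vertex order P < Q < R < S < T and write every simplex with vertices in increasing order. Then dim K = 3 and the simplices of K are:

  0-simplices (5): P, Q, R, S, T
  1-simplices (10): PQ, PR, PS, PT, QR, QS, QT, RS, RT, ST
  2-simplices (10): PQR, PQS, PQT, PRS, PRT, PST, QRS, QRT, QST, RST
  3-simplices (5): PQRS, PQRT, PQST, PRST, QRST

so the chain groups are C_0 ≅ Z^5, C_1 ≅ Z^10, C_2 ≅ Z^10, C_3 ≅ Z^5.

∂_1: C_1 → C_0 maps an edge to its endpoints' difference, ∂[p,q] = q − p. For instance
  ∂ST = T − S.
This gives a 5×10 integer matrix of rank 4; reducing to Smith normal form yields diagonal entries (1,1,1,1).

The boundary map ∂_2: C_2 → C_1 acts by ∂[p,q,r] = [q,r] − [p,r] + [p,q]. For instance
  ∂PRS = RS − PS + PR,
  ∂PQS = QS − PS + PQ.
This gives a 10×10 integer matrix of rank 6; reducing to Smith normal form yields diagonal entries (1,1,1,1,1,1).

The boundary map ∂_3: C_3 → C_2 sends each 3-simplex σ to the alternating sum Σ_i (−1)^i (σ with its i-th vertex removed). For instance
  ∂PRST = RST − PST + PRT − PRS,
  ∂PQRT = QRT − PRT + PQT − PQR.
The resulting 10×5 matrix has rank 4, and its Smith normal form has invariant factors (1,1,1,1).

Computing H_k = (kernel of ∂_k) / (image of ∂_{k+1}):

  H_2: rank ker ∂_2 − rank ∂_3 = (10 − 6) − 4 = 0, and the invariant factors of ∂_3 are all 1, so H_2 ≅ 0.

(K is a triangulation of the 3-sphere S^3.)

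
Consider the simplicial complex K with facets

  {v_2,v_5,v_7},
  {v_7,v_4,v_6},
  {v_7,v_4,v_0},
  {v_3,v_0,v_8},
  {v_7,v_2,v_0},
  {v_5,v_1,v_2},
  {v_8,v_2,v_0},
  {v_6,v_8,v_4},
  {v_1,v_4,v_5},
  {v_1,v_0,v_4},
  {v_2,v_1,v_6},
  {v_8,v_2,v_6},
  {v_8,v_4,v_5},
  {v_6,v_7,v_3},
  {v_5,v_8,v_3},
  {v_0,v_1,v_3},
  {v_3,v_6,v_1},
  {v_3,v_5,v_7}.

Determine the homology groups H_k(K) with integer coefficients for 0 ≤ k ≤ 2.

H_0 ≅ Z,  H_1 ≅ Z^2,  H_2 ≅ Z.

Fix the vertex order v_0 < v_1 < v_2 < v_3 < v_4 < v_5 < v_6 < v_7 < v_8 and write every simplex with vertices in increasing order. Then dim K = 2 and the simplices of K are:

  0-simplices (9): [v_0], [v_1], [v_2], [v_3], [v_4], [v_5], [v_6], [v_7], [v_8]
  1-simplices (27): (27 of them)
  2-simplices (18): (18 of them)

so the chain groups are C_0 ≅ Z^9, C_1 ≅ Z^27, C_2 ≅ Z^18.

The boundary map ∂_1: C_1 → C_0 is given by ∂[p,q] = [q] − [p].
The 9×27 boundary matrix has rank 8 and Smith normal form diag(1,1,1,1,1,1,1,1).

Boundary ∂_2: C_2 → C_1 sends each 2-simplex [p,q,r] to [q,r] − [p,r] + [p,q]. For instance
  ∂[v_0,v_1,v_3] = [v_1,v_3] − [v_0,v_3] + [v_0,v_1],
  ∂[v_0,v_3,v_8] = [v_3,v_8] − [v_0,v_8] + [v_0,v_3].
The 27×18 boundary matrix has rank 17 and Smith normal form diag(1,1,1,1,1,1,1,1,1,1,1,1,1,1,1,1,1).

Now H_k = ker ∂_k / im ∂_{k+1}, so:

  H_0: rank C_0 − rank ∂_1 = 9 − 8 = 1, and the invariant factors of ∂_1 are all 1, so H_0 ≅ Z.
  H_1: rank ker ∂_1 − rank ∂_2 = (27 − 8) − 17 = 2, and the invariant factors of ∂_2 are all 1, so H_1 ≅ Z^2.
  H_2: rank ker ∂_2 − rank ∂_3 = (18 − 17) − 0 = 1, and there is no ∂_3, so H_2 ≅ Z.

As a check, the Euler characteristic is 9 − 27 + 18 = 0, which agrees with 1 − 2 + 1 = 0.
(K is a triangulation of the torus T^2.)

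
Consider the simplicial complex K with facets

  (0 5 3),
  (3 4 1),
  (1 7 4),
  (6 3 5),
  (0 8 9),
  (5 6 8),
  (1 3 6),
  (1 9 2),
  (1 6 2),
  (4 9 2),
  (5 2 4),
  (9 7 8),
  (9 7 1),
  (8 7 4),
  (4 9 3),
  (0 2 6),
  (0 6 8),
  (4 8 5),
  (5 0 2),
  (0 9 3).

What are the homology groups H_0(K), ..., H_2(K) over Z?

We work with the vertex ordering 0 < 1 < 2 < 3 < 4 < 5 < 6 < 7 < 8 < 9. The simplices of K, each written with vertices in increasing order, are:

  0-simplices (10): [0], [1], [2], [3], [4], [5], [6], [7], [8], [9]
  1-simplices (30): (30 of them)
  2-simplices (20): (20 of them)

Hence C_0 ≅ Z^10, C_1 ≅ Z^30, C_2 ≅ Z^20.

The boundary map ∂_1: C_1 → C_0 maps an edge to its endpoints' difference, ∂[p,q] = q − p. For instance
  ∂[0,8] = [8] − [0].
The resulting 10×30 matrix has rank 9, and its Smith normal form has invariant factors (1,1,1,1,1,1,1,1,1).

∂_2: C_2 → C_1 sends each 2-simplex [p,q,r] to [q,r] − [p,r] + [p,q]. For instance
  ∂[0,3,5] = [3,5] − [0,5] + [0,3],
  ∂[2,4,9] = [4,9] − [2,9] + [2,4].
As a 30×20 matrix over Z this has rank 20, with invariant factors (1,1,1,1,1,1,1,1,1,1,1,1,1,1,1,1,1,1,1,2).

From H_k ≅ ker(∂_k) / im(∂_{k+1}) we obtain:

  H_0: rank C_0 − rank ∂_1 = 10 − 9 = 1, and the invariant factors of ∂_1 are all 1, so H_0 ≅ Z.
  H_1: rank ker ∂_1 − rank ∂_2 = (30 − 9) − 20 = 1, and ∂_2 has invariant factor 2 > 1, so H_1 ≅ Z × Z/2.
  H_2: rank ker ∂_2 − rank ∂_3 = (20 − 20) − 0 = 0, and there is no ∂_3, so H_2 ≅ 0.

H_0 = Z,  H_1 = Z × Z/2,  H_2 = 0.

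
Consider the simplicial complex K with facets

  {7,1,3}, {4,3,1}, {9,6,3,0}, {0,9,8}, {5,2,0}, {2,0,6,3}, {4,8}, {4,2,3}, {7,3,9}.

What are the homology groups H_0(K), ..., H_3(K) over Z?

H_0 = Z,  H_1 = Z,  H_2 = 0,  H_3 = 0.

We work with the vertex ordering 0 < 1 < 2 < 3 < 4 < 5 < 6 < 7 < 8 < 9. The simplices of K, each written with vertices in increasing order, are:

  0-simplices (10): [0], [1], [2], [3], [4], [5], [6], [7], [8], [9]
  1-simplices (21): [0,2], [0,3], [0,5], [0,6], [0,8], [0,9], [1,3], [1,4], [1,7], [2,3], [2,4], [2,5], [2,6], [3,4], [3,6], [3,7], [3,9], [4,8], [6,9], [7,9], [8,9]
  2-simplices (13): [0,2,3], [0,2,5], [0,2,6], [0,3,6], [0,3,9], [0,6,9], [0,8,9], [1,3,4], [1,3,7], [2,3,4], [2,3,6], [3,6,9], [3,7,9]
  3-simplices (2): [0,2,3,6], [0,3,6,9]

so the chain groups are C_0 ≅ Z^10, C_1 ≅ Z^21, C_2 ≅ Z^13, C_3 ≅ Z^2.

The boundary map ∂_1: C_1 → C_0 is given by ∂[p,q] = [q] − [p].
The resulting 10×21 matrix has rank 9, and its Smith normal form has invariant factors (1,1,1,1,1,1,1,1,1).

∂_2: C_2 → C_1 acts by ∂[p,q,r] = [q,r] − [p,r] + [p,q]. For instance
  ∂[1,3,7] = [3,7] − [1,7] + [1,3],
  ∂[2,3,6] = [3,6] − [2,6] + [2,3].
As a 21×13 matrix over Z this has rank 11, with invariant factors (1,1,1,1,1,1,1,1,1,1,1).

Boundary ∂_3: C_3 → C_2 sends each 3-simplex σ to the alternating sum Σ_i (−1)^i (σ with its i-th vertex removed). For instance
  ∂[0,2,3,6] = [2,3,6] − [0,3,6] + [0,2,6] − [0,2,3],
  ∂[0,3,6,9] = [3,6,9] − [0,6,9] + [0,3,9] − [0,3,6].
The resulting 13×2 matrix has rank 2, and its Smith normal form has invariant factors (1,1).

Now H_k = ker ∂_k / im ∂_{k+1}, so:

  H_0: rank C_0 − rank ∂_1 = 10 − 9 = 1, and the invariant factors of ∂_1 are all 1, so H_0 = Z.
  H_1: rank ker ∂_1 − rank ∂_2 = (21 − 9) − 11 = 1, and the invariant factors of ∂_2 are all 1, so H_1 = Z.
  H_2: rank ker ∂_2 − rank ∂_3 = (13 − 11) − 2 = 0, and the invariant factors of ∂_3 are all 1, so H_2 = 0.
  H_3: rank ker ∂_3 − rank ∂_4 = (2 − 2) − 0 = 0, and there is no ∂_4, so H_3 = 0.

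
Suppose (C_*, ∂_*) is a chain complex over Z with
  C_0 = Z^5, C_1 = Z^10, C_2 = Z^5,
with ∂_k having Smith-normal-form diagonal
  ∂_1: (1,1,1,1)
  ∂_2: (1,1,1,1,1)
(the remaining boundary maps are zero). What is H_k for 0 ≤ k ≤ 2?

H_0: b_0 = 5 − 0 − 4 = 1; torsion from ∂_1 factors > 1: none. So H_0 ≅ Z.
H_1: b_1 = 10 − 4 − 5 = 1; torsion from ∂_2 factors > 1: none. So H_1 ≅ Z.
H_2: b_2 = 5 − 5 − 0 = 0; torsion from ∂_3 factors > 1: none. So H_2 ≅ 0.

H_0 ≅ Z,  H_1 ≅ Z,  H_2 = 0.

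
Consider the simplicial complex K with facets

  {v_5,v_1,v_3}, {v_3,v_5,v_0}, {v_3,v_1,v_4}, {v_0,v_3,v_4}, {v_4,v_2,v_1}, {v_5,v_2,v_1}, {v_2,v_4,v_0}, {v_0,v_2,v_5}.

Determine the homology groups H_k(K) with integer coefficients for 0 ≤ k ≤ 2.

H_0 ≅ Z,  H_1 = 0,  H_2 ≅ Z.

Order the vertices as v_0 < v_1 < v_2 < v_3 < v_4 < v_5. Listing each simplex with vertices in this order, K has dimension 2 with simplices:

  0-simplices (6): [v_0], [v_1], [v_2], [v_3], [v_4], [v_5]
  1-simplices (12): [v_0,v_2], [v_0,v_3], [v_0,v_4], [v_0,v_5], [v_1,v_2], [v_1,v_3], [v_1,v_4], [v_1,v_5], [v_2,v_4], [v_2,v_5], [v_3,v_4], [v_3,v_5]
  2-simplices (8): [v_0,v_2,v_4], [v_0,v_2,v_5], [v_0,v_3,v_4], [v_0,v_3,v_5], [v_1,v_2,v_4], [v_1,v_2,v_5], [v_1,v_3,v_4], [v_1,v_3,v_5]

giving chain groups C_0 ≅ Z^6, C_1 ≅ Z^12, C_2 ≅ Z^8.

The boundary map ∂_1: C_1 → C_0 sends each edge [p,q] (with p < q) to q − p. For instance
  ∂[v_3,v_5] = [v_5] − [v_3].
The resulting 6×12 matrix has rank 5, and its Smith normal form has invariant factors (1,1,1,1,1).

The boundary map ∂_2: C_2 → C_1 sends each 2-simplex [p,q,r] to [q,r] − [p,r] + [p,q]. For instance
  ∂[v_1,v_3,v_5] = [v_3,v_5] − [v_1,v_5] + [v_1,v_3],
  ∂[v_1,v_3,v_4] = [v_3,v_4] − [v_1,v_4] + [v_1,v_3].
The resulting 12×8 matrix has rank 7, and its Smith normal form has invariant factors (1,1,1,1,1,1,1).

From H_k ≅ ker(∂_k) / im(∂_{k+1}) we obtain:

  H_0: rank C_0 − rank ∂_1 = 6 − 5 = 1, and the invariant factors of ∂_1 are all 1, so H_0 ≅ Z.
  H_1: rank ker ∂_1 − rank ∂_2 = (12 − 5) − 7 = 0, and the invariant factors of ∂_2 are all 1, so H_1 ≅ 0.
  H_2: rank ker ∂_2 − rank ∂_3 = (8 − 7) − 0 = 1, and there is no ∂_3, so H_2 ≅ Z.

As a check, the Euler characteristic is 6 − 12 + 8 = 2, which agrees with 1 − 0 + 1 = 2.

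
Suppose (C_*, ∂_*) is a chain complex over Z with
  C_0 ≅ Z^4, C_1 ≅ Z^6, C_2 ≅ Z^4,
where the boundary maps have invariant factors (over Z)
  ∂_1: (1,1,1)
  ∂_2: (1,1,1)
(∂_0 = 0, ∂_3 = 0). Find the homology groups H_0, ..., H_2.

H_0 = Z,  H_1 = 0,  H_2 = Z.

H_0: b_0 = 4 − 0 − 3 = 1; torsion from ∂_1 factors > 1: none. So H_0 = Z.
H_1: b_1 = 6 − 3 − 3 = 0; torsion from ∂_2 factors > 1: none. So H_1 = 0.
H_2: b_2 = 4 − 3 − 0 = 1; torsion from ∂_3 factors > 1: none. So H_2 = Z.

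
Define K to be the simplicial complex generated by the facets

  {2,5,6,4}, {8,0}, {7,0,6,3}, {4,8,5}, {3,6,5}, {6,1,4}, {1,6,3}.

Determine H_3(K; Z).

H_3 ≅ 0.

Fix the vertex order 0 < 1 < 2 < 3 < 4 < 5 < 6 < 7 < 8 and write every simplex with vertices in increasing order. Then dim K = 3 and the simplices of K are:

  0-simplices (9): [0], [1], [2], [3], [4], [5], [6], [7], [8]
  1-simplices (19): [0,3], [0,6], [0,7], [0,8], [1,3], [1,4], [1,6], [2,4], [2,5], [2,6], [3,5], [3,6], [3,7], [4,5], [4,6], [4,8], [5,6], [5,8], [6,7]
  2-simplices (12): [0,3,6], [0,3,7], [0,6,7], [1,3,6], [1,4,6], [2,4,5], [2,4,6], [2,5,6], [3,5,6], [3,6,7], [4,5,6], [4,5,8]
  3-simplices (2): [0,3,6,7], [2,4,5,6]

so the chain groups are C_0 ≅ Z^9, C_1 ≅ Z^19, C_2 ≅ Z^12, C_3 ≅ Z^2.

∂_1: C_1 → C_0 maps an edge to its endpoints' difference, ∂[p,q] = q − p. For instance
  ∂[0,8] = [8] − [0].
The resulting 9×19 matrix has rank 8, and its Smith normal form has invariant factors (1,1,1,1,1,1,1,1).

The boundary map ∂_2: C_2 → C_1 sends each 2-simplex [p,q,r] to [q,r] − [p,r] + [p,q]. For instance
  ∂[2,4,6] = [4,6] − [2,6] + [2,4],
  ∂[1,3,6] = [3,6] − [1,6] + [1,3].
The resulting 19×12 matrix has rank 10, and its Smith normal form has invariant factors (1,1,1,1,1,1,1,1,1,1).

∂_3: C_3 → C_2 sends each 3-simplex σ to the alternating sum Σ_i (−1)^i (σ with its i-th vertex removed). For instance
  ∂[2,4,5,6] = [4,5,6] − [2,5,6] + [2,4,6] − [2,4,5],
  ∂[0,3,6,7] = [3,6,7] − [0,6,7] + [0,3,7] − [0,3,6].
This gives a 12×2 integer matrix of rank 2; reducing to Smith normal form yields diagonal entries (1,1).

Computing H_k = (kernel of ∂_k) / (image of ∂_{k+1}):

  H_3: rank ker ∂_3 − rank ∂_4 = (2 − 2) − 0 = 0, and there is no ∂_4, so H_3 = 0.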